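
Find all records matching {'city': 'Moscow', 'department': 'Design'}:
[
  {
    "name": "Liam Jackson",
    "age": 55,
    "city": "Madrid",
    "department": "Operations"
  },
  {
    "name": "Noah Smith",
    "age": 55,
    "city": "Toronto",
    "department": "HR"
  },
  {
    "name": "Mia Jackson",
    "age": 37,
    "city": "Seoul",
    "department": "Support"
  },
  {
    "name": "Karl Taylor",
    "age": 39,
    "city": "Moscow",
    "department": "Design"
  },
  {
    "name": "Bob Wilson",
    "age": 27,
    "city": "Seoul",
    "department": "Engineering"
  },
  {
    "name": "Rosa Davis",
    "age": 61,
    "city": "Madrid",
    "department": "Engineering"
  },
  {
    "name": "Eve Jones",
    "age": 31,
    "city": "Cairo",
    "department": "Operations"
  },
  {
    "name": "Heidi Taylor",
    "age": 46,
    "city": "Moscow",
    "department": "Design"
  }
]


Search criteria: {'city': 'Moscow', 'department': 'Design'}

Checking 8 records:
  Liam Jackson: {city: Madrid, department: Operations}
  Noah Smith: {city: Toronto, department: HR}
  Mia Jackson: {city: Seoul, department: Support}
  Karl Taylor: {city: Moscow, department: Design} <-- MATCH
  Bob Wilson: {city: Seoul, department: Engineering}
  Rosa Davis: {city: Madrid, department: Engineering}
  Eve Jones: {city: Cairo, department: Operations}
  Heidi Taylor: {city: Moscow, department: Design} <-- MATCH

Matches: ["Karl Taylor", "Heidi Taylor"]

["Karl Taylor", "Heidi Taylor"]


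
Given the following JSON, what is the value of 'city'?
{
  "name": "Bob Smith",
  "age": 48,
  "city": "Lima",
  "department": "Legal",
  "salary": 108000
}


Looking up field 'city'
Value: Lima

Lima


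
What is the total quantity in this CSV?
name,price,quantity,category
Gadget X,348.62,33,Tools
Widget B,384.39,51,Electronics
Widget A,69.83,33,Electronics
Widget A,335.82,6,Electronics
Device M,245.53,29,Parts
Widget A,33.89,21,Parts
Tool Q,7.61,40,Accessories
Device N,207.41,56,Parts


Computing total quantity:
Values: [33, 51, 33, 6, 29, 21, 40, 56]
Sum = 269

269


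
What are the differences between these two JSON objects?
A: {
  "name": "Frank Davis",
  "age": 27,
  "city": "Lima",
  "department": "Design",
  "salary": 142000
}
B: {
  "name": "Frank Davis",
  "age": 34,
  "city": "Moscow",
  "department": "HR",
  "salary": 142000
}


Comparing each field (in key order):
  name: same
  age: DIFFERENT
  city: DIFFERENT
  department: DIFFERENT
  salary: same
Differences:
  age: 27 -> 34
  city: Lima -> Moscow
  department: Design -> HR

3 field(s) changed

3 changes: age, city, department


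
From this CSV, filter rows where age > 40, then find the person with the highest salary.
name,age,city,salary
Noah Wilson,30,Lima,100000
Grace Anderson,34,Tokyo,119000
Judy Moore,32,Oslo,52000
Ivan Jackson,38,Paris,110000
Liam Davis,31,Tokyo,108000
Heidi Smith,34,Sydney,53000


Filter: age > 40
Sort by: salary (descending)

Filtered records (0):

No records match the filter.

None


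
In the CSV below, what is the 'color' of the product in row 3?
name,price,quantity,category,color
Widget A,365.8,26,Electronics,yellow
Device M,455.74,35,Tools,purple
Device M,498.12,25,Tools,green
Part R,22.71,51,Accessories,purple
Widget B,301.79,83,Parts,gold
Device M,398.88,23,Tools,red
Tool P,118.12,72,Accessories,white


Query: Row 3 ('Device M'), column 'color'
Value: green

green


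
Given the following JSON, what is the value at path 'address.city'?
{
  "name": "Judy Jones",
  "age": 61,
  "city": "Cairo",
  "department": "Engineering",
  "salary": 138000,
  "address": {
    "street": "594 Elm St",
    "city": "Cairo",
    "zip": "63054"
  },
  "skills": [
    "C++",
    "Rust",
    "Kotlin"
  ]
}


Query: address.city
Path: address -> city
Value: Cairo

Cairo


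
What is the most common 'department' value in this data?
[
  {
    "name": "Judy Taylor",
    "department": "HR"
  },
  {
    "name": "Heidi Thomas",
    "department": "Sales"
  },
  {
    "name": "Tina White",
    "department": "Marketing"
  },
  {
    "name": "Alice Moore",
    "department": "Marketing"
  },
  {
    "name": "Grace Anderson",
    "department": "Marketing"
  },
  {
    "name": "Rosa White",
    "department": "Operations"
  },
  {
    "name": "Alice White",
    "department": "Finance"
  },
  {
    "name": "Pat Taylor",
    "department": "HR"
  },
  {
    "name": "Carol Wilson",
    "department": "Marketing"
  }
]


Counting 'department' values across 9 records:

  Marketing: 4 ####
  HR: 2 ##
  Sales: 1 #
  Operations: 1 #
  Finance: 1 #

Most common: Marketing (4 times)

Marketing (4 times)


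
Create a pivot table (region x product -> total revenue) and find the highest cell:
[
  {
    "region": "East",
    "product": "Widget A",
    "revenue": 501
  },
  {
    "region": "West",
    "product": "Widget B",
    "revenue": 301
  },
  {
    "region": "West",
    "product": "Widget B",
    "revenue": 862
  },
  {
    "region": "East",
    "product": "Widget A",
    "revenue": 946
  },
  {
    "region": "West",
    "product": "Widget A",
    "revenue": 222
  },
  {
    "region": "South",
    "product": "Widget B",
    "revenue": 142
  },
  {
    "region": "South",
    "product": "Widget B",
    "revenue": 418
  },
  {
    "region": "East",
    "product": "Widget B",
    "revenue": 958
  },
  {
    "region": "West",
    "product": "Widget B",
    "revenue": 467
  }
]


Pivot: region (rows) x product (columns) -> total revenue

     Widget A      Widget B    
East          1447           958  
South            0           560  
West           222          1630  

Highest: West / Widget B = $1630

West / Widget B = $1630


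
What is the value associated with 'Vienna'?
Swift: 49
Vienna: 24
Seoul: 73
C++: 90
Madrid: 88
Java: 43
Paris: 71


Looking up key 'Vienna'
Value: 24

24


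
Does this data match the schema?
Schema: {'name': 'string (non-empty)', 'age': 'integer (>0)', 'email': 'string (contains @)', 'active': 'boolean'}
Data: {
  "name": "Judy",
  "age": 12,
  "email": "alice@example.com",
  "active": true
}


Validating each field against schema:
  name: OK (non-empty string)
  age: OK (positive integer)
  email: OK (string with @)
  active: OK (boolean)

Result: VALID

VALID


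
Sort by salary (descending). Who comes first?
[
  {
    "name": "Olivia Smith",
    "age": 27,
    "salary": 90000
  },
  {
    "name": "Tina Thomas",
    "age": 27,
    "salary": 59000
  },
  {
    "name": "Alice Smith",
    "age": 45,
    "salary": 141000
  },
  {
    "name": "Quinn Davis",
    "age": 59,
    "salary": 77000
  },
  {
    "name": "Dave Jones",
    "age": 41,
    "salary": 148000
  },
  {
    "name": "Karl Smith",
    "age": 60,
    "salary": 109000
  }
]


Sort by: salary (descending)

Sorted order:
  1. Dave Jones (salary = 148000)
  2. Alice Smith (salary = 141000)
  3. Karl Smith (salary = 109000)
  4. Olivia Smith (salary = 90000)
  5. Quinn Davis (salary = 77000)
  6. Tina Thomas (salary = 59000)

First: Dave Jones

Dave Jones


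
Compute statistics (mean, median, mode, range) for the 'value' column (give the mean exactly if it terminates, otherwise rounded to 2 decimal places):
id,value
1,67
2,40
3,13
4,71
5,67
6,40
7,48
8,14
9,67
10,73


Data: [67, 40, 13, 71, 67, 40, 48, 14, 67, 73]
Count: 10
Sum: 500
Mean: 500/10 = 50
Sorted: [13, 14, 40, 40, 48, 67, 67, 67, 71, 73]
Median: 57.5
Mode: 67 (3 times)
Range: 73 - 13 = 60
Min: 13, Max: 73

mean=50, median=57.5, mode=67, range=60


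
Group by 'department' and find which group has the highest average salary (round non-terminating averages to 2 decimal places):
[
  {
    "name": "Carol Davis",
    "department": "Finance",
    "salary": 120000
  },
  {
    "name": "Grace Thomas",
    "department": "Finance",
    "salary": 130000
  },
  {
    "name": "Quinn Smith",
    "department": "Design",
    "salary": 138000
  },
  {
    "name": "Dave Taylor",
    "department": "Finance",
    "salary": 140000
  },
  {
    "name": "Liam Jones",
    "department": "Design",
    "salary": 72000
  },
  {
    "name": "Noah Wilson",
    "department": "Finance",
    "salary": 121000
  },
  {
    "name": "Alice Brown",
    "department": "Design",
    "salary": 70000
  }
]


Group by: department

Groups:
  Design: 3 people, avg salary = 280000/3 ≈ $93333.33
  Finance: 4 people, avg salary = 511000/4 = $127750

Highest average salary: Finance ($127750)

Finance ($127750)


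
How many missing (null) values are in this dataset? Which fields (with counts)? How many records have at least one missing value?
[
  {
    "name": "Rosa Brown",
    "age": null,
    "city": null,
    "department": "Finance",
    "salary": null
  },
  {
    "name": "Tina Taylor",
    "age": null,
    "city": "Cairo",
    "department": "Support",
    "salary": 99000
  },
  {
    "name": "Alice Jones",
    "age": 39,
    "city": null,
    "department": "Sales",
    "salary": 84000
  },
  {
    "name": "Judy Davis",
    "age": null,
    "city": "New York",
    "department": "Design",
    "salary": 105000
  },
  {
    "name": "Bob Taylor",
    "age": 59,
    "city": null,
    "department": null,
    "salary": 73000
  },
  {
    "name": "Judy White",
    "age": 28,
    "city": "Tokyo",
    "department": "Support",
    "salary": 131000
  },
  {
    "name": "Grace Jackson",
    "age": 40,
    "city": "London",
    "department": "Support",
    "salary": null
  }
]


Checking for missing (null) values in 7 records:

  Rosa Brown: age, city, salary
  Tina Taylor: age
  Alice Jones: city
  Judy Davis: age
  Bob Taylor: city, department
  Judy White: complete
  Grace Jackson: salary

Per field:
  name: 0 missing
  age: 3 missing
  city: 3 missing
  department: 1 missing
  salary: 2 missing

Total missing values: 9
Records with any missing: 6

9 missing values (age: 3, city: 3, department: 1, salary: 2); 6 incomplete records


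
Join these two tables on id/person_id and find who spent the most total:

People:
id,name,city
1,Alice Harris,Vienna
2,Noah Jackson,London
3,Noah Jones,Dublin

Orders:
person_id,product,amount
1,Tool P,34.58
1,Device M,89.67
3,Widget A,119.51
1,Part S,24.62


Join on: people.id = orders.person_id

Joined rows:
  Alice Harris (Vienna) bought Tool P for $34.58
  Alice Harris (Vienna) bought Device M for $89.67
  Noah Jones (Dublin) bought Widget A for $119.51
  Alice Harris (Vienna) bought Part S for $24.62

Total per person:
  Alice Harris: $148.87
  Noah Jones: $119.51

Top spender: Alice Harris ($148.87)

Alice Harris ($148.87)


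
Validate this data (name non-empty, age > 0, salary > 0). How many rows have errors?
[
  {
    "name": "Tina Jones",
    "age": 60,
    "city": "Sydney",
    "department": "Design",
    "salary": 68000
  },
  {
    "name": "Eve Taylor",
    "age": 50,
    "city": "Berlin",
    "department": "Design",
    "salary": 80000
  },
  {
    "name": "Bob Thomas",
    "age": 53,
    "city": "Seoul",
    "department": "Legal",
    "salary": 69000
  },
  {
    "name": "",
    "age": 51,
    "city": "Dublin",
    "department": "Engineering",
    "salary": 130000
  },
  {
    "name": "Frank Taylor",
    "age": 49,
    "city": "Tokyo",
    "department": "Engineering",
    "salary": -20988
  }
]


Validating 5 records:
Rules: name non-empty, age > 0, salary > 0

  Row 1 (Tina Jones): OK
  Row 2 (Eve Taylor): OK
  Row 3 (Bob Thomas): OK
  Row 4 (???): empty name
  Row 5 (Frank Taylor): negative salary: -20988

Total errors: 2

2 errors


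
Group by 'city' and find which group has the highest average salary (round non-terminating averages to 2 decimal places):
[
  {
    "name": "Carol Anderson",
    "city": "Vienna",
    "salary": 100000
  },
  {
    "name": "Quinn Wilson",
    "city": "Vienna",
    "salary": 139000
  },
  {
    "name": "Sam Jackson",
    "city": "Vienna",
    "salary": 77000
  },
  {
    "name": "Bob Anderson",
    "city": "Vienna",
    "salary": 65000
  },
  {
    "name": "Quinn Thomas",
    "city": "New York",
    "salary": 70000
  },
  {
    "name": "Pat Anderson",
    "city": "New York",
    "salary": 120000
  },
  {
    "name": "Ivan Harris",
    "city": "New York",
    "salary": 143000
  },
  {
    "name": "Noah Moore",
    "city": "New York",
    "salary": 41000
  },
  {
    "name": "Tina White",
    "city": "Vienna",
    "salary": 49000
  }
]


Group by: city

Groups:
  New York: 4 people, avg salary = 374000/4 = $93500
  Vienna: 5 people, avg salary = 430000/5 = $86000

Highest average salary: New York ($93500)

New York ($93500)


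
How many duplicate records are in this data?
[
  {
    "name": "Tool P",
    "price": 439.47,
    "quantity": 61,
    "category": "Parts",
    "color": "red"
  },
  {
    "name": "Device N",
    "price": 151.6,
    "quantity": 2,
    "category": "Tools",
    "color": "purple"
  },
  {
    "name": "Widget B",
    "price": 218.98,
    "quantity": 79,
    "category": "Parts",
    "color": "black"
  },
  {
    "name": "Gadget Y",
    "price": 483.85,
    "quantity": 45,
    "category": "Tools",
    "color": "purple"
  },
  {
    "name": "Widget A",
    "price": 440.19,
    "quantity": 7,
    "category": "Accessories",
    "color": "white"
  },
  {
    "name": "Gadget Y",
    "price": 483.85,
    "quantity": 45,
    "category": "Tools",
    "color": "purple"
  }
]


Checking 6 records for duplicates:

  Row 1: Tool P ($439.47, qty 61)
  Row 2: Device N ($151.6, qty 2)
  Row 3: Widget B ($218.98, qty 79)
  Row 4: Gadget Y ($483.85, qty 45)
  Row 5: Widget A ($440.19, qty 7)
  Row 6: Gadget Y ($483.85, qty 45) <-- DUPLICATE

Duplicates found: 1
Unique records: 5

1 duplicates, 5 unique


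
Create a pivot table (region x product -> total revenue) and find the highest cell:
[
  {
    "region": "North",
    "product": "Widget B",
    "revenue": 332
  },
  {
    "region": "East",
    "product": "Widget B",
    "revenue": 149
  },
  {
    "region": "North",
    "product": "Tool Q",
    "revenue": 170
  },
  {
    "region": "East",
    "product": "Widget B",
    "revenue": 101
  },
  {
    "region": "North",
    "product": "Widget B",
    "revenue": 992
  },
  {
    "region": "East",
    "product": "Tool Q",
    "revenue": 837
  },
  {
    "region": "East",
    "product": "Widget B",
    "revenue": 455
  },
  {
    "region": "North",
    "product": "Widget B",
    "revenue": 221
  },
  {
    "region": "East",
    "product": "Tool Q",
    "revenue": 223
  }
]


Pivot: region (rows) x product (columns) -> total revenue

     Tool Q        Widget B    
East          1060           705  
North          170          1545  

Highest: North / Widget B = $1545

North / Widget B = $1545


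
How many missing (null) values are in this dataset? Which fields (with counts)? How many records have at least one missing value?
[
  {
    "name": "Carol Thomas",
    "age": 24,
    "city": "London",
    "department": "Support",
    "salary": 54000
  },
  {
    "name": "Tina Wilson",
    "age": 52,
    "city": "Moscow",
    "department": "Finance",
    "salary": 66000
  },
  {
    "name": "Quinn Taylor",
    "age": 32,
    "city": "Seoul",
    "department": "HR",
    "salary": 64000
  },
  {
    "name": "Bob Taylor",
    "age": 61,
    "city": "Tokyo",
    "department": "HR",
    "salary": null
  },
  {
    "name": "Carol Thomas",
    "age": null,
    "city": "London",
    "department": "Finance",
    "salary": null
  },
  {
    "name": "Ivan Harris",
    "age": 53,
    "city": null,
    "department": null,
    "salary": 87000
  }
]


Checking for missing (null) values in 6 records:

  Carol Thomas: complete
  Tina Wilson: complete
  Quinn Taylor: complete
  Bob Taylor: salary
  Carol Thomas: age, salary
  Ivan Harris: city, department

Per field:
  name: 0 missing
  age: 1 missing
  city: 1 missing
  department: 1 missing
  salary: 2 missing

Total missing values: 5
Records with any missing: 3

5 missing values (age: 1, city: 1, department: 1, salary: 2); 3 incomplete records


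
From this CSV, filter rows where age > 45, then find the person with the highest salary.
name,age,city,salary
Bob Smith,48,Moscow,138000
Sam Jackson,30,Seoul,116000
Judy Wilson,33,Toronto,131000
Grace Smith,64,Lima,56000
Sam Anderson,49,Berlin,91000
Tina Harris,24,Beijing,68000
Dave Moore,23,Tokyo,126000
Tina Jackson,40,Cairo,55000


Filter: age > 45
Sort by: salary (descending)

Filtered records (3):
  Bob Smith, age 48, salary $138000
  Sam Anderson, age 49, salary $91000
  Grace Smith, age 64, salary $56000

Highest salary: Bob Smith ($138000)

Bob Smith


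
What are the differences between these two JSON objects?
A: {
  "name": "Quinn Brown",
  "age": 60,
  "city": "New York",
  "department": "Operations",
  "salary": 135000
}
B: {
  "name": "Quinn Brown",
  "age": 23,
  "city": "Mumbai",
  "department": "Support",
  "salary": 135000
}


Comparing each field (in key order):
  name: same
  age: DIFFERENT
  city: DIFFERENT
  department: DIFFERENT
  salary: same
Differences:
  age: 60 -> 23
  city: New York -> Mumbai
  department: Operations -> Support

3 field(s) changed

3 changes: age, city, department


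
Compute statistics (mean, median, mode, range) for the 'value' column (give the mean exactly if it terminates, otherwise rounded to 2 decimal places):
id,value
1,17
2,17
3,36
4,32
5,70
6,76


Data: [17, 17, 36, 32, 70, 76]
Count: 6
Sum: 248
Mean: 248/6 ≈ 41.33 (rounded to 2 decimal places)
Sorted: [17, 17, 32, 36, 70, 76]
Median: 34.0
Mode: 17 (2 times)
Range: 76 - 17 = 59
Min: 17, Max: 76

mean≈41.33, median=34.0, mode=17, range=59


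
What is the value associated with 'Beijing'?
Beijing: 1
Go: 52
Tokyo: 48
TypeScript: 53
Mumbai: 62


Looking up key 'Beijing'
Value: 1

1


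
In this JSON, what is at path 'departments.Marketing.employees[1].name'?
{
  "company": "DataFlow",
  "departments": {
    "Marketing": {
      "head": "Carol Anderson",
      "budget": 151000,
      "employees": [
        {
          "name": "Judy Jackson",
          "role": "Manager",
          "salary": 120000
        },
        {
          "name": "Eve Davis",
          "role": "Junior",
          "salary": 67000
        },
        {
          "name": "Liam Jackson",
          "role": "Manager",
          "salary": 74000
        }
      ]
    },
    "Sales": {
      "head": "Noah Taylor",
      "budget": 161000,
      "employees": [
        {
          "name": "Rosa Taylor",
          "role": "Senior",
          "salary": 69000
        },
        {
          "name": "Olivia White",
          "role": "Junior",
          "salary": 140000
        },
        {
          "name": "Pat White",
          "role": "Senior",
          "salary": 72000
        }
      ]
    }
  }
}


Path: departments.Marketing.employees[1].name

Navigate:
  -> departments
  -> Marketing
  -> employees[1].name = 'Eve Davis'

Eve Davis


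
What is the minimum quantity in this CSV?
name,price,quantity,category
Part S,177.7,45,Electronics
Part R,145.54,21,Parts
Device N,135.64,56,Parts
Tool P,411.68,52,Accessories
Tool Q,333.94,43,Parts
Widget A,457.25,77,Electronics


Computing minimum quantity:
Values: [45, 21, 56, 52, 43, 77]
Min = 21

21


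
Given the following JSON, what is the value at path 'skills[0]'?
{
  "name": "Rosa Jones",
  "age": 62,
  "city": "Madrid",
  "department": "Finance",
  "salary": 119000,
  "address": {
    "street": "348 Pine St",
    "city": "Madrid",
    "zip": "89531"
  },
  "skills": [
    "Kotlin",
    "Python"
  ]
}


Query: skills[0]
Path: skills -> first element
Value: Kotlin

Kotlin


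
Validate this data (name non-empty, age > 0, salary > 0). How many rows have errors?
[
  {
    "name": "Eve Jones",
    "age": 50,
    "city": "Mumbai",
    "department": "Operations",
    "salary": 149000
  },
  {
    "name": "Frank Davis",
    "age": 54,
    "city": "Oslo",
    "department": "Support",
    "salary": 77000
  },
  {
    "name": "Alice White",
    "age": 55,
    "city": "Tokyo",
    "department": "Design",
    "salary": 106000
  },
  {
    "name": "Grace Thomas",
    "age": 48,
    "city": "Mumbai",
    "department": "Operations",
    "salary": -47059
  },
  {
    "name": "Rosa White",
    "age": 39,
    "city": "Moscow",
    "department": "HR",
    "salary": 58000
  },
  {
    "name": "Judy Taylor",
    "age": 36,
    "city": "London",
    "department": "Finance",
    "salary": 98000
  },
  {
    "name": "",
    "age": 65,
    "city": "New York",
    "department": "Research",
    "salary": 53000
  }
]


Validating 7 records:
Rules: name non-empty, age > 0, salary > 0

  Row 1 (Eve Jones): OK
  Row 2 (Frank Davis): OK
  Row 3 (Alice White): OK
  Row 4 (Grace Thomas): negative salary: -47059
  Row 5 (Rosa White): OK
  Row 6 (Judy Taylor): OK
  Row 7 (???): empty name

Total errors: 2

2 errors


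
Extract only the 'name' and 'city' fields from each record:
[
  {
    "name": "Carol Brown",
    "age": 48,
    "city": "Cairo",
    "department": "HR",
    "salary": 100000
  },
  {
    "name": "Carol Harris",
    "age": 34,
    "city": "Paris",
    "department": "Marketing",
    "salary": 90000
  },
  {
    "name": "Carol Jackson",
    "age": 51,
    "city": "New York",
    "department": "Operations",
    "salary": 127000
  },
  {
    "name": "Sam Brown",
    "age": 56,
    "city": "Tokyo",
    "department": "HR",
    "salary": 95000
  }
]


Original: 4 records with fields: name, age, city, department, salary
Keep: ['name', 'city']
Drop: ['age', 'department', 'salary']
Result: 4 records, 2 fields each

[
  {
    "name": "Carol Brown",
    "city": "Cairo"
  },
  {
    "name": "Carol Harris",
    "city": "Paris"
  },
  {
    "name": "Carol Jackson",
    "city": "New York"
  },
  {
    "name": "Sam Brown",
    "city": "Tokyo"
  }
]


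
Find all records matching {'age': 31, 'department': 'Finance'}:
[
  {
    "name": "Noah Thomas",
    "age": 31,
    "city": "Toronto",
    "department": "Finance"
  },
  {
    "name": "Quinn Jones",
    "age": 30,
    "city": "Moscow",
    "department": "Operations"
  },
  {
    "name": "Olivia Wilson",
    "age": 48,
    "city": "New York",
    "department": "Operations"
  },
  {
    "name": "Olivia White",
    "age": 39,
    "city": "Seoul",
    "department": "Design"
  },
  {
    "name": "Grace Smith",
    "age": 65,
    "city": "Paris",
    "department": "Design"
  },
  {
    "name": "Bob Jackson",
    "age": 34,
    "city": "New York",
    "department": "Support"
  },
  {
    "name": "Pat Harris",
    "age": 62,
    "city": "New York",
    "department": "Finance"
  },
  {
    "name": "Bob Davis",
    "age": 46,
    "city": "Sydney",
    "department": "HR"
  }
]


Search criteria: {'age': 31, 'department': 'Finance'}

Checking 8 records:
  Noah Thomas: {age: 31, department: Finance} <-- MATCH
  Quinn Jones: {age: 30, department: Operations}
  Olivia Wilson: {age: 48, department: Operations}
  Olivia White: {age: 39, department: Design}
  Grace Smith: {age: 65, department: Design}
  Bob Jackson: {age: 34, department: Support}
  Pat Harris: {age: 62, department: Finance}
  Bob Davis: {age: 46, department: HR}

Matches: ["Noah Thomas"]

["Noah Thomas"]


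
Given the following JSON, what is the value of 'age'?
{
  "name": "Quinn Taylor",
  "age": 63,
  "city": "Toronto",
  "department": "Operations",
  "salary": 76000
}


Looking up field 'age'
Value: 63

63


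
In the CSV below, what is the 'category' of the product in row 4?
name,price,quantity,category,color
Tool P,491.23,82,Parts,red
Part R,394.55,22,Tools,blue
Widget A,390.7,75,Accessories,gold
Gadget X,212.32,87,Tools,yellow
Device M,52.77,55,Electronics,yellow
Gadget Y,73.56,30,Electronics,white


Query: Row 4 ('Gadget X'), column 'category'
Value: Tools

Tools


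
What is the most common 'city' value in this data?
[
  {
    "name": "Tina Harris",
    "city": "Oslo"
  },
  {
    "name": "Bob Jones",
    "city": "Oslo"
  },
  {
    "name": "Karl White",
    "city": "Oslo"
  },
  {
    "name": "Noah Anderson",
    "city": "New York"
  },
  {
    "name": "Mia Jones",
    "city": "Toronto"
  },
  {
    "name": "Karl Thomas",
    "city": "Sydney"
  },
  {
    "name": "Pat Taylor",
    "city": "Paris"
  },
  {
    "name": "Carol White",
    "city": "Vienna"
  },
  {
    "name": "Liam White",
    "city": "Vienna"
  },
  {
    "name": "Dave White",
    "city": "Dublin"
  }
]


Counting 'city' values across 10 records:

  Oslo: 3 ###
  Vienna: 2 ##
  New York: 1 #
  Toronto: 1 #
  Sydney: 1 #
  Paris: 1 #
  Dublin: 1 #

Most common: Oslo (3 times)

Oslo (3 times)


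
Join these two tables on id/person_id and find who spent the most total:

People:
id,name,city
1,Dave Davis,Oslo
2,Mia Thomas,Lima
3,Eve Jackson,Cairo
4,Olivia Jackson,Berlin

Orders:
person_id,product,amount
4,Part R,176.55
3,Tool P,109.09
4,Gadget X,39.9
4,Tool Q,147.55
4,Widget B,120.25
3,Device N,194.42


Join on: people.id = orders.person_id

Joined rows:
  Olivia Jackson (Berlin) bought Part R for $176.55
  Eve Jackson (Cairo) bought Tool P for $109.09
  Olivia Jackson (Berlin) bought Gadget X for $39.9
  Olivia Jackson (Berlin) bought Tool Q for $147.55
  Olivia Jackson (Berlin) bought Widget B for $120.25
  Eve Jackson (Cairo) bought Device N for $194.42

Total per person:
  Olivia Jackson: $484.25
  Eve Jackson: $303.51

Top spender: Olivia Jackson ($484.25)

Olivia Jackson ($484.25)


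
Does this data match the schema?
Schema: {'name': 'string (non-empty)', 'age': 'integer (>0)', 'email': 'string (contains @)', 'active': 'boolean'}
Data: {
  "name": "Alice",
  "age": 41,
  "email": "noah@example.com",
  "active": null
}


Validating each field against schema:
  name: OK (non-empty string)
  age: OK (positive integer)
  email: OK (string with @)
  active: FAIL (null is not a boolean)

Result: INVALID (1 error: active)

INVALID (1 error: active)


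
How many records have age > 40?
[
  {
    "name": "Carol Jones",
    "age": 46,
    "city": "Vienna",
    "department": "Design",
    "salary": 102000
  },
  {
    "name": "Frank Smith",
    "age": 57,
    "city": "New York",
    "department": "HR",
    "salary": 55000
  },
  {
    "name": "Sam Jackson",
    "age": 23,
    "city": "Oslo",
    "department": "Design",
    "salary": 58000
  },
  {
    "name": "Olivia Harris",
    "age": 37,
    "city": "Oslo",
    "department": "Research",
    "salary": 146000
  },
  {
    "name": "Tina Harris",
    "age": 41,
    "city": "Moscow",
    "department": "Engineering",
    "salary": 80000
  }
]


Data: 5 records
Condition: age > 40

Checking each record:
  Carol Jones: 46 MATCH
  Frank Smith: 57 MATCH
  Sam Jackson: 23
  Olivia Harris: 37
  Tina Harris: 41 MATCH

Count: 3

3


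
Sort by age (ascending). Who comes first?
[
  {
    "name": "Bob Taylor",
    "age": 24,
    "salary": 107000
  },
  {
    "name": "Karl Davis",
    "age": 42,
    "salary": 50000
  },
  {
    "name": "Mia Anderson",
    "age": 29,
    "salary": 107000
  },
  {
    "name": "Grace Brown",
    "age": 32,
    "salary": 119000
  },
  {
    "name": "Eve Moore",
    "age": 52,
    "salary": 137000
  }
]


Sort by: age (ascending)

Sorted order:
  1. Bob Taylor (age = 24)
  2. Mia Anderson (age = 29)
  3. Grace Brown (age = 32)
  4. Karl Davis (age = 42)
  5. Eve Moore (age = 52)

First: Bob Taylor

Bob Taylor


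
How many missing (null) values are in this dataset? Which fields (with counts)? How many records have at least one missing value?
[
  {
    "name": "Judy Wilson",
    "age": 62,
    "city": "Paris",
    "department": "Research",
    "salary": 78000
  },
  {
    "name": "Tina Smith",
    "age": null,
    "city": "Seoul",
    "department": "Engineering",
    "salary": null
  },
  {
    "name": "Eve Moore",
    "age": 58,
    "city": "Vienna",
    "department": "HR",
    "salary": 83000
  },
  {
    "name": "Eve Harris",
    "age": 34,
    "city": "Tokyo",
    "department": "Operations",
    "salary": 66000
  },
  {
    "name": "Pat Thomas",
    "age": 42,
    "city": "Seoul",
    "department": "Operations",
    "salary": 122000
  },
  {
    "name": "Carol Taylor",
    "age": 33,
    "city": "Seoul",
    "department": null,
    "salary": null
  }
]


Checking for missing (null) values in 6 records:

  Judy Wilson: complete
  Tina Smith: age, salary
  Eve Moore: complete
  Eve Harris: complete
  Pat Thomas: complete
  Carol Taylor: department, salary

Per field:
  name: 0 missing
  age: 1 missing
  city: 0 missing
  department: 1 missing
  salary: 2 missing

Total missing values: 4
Records with any missing: 2

4 missing values (age: 1, department: 1, salary: 2); 2 incomplete records


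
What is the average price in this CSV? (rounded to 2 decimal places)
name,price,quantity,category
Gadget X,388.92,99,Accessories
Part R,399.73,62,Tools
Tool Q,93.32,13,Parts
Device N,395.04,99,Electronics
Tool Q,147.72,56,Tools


Computing average price:
Values: [388.92, 399.73, 93.32, 395.04, 147.72]
Sum = 1424.73
Count = 5
Average = 1424.73/5 = 284.946 exactly -> 284.95 (rounded half-up to 2 decimal places)

284.95


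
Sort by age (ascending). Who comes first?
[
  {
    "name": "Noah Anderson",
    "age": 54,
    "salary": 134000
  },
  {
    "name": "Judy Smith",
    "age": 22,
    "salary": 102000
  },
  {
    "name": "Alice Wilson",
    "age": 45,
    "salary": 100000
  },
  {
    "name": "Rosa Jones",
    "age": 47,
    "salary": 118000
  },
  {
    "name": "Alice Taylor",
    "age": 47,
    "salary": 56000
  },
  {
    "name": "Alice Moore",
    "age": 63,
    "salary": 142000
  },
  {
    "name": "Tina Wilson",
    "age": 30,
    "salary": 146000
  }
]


Sort by: age (ascending)

Sorted order:
  1. Judy Smith (age = 22)
  2. Tina Wilson (age = 30)
  3. Alice Wilson (age = 45)
  4. Rosa Jones (age = 47)
  5. Alice Taylor (age = 47)
  6. Noah Anderson (age = 54)
  7. Alice Moore (age = 63)

First: Judy Smith

Judy Smith


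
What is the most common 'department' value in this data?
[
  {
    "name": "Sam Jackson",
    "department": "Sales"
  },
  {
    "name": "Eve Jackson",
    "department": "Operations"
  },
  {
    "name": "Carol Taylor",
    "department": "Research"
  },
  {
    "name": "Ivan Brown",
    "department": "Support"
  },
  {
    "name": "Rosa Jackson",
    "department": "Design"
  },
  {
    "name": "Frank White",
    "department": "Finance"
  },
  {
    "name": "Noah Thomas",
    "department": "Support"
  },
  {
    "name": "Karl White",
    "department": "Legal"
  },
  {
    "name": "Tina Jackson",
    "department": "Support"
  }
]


Counting 'department' values across 9 records:

  Support: 3 ###
  Sales: 1 #
  Operations: 1 #
  Research: 1 #
  Design: 1 #
  Finance: 1 #
  Legal: 1 #

Most common: Support (3 times)

Support (3 times)


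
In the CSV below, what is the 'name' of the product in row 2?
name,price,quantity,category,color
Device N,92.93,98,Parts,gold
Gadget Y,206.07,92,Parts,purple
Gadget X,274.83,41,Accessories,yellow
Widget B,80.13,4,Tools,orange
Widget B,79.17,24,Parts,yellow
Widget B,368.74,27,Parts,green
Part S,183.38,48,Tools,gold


Query: Row 2 ('Gadget Y'), column 'name'
Value: Gadget Y

Gadget Y


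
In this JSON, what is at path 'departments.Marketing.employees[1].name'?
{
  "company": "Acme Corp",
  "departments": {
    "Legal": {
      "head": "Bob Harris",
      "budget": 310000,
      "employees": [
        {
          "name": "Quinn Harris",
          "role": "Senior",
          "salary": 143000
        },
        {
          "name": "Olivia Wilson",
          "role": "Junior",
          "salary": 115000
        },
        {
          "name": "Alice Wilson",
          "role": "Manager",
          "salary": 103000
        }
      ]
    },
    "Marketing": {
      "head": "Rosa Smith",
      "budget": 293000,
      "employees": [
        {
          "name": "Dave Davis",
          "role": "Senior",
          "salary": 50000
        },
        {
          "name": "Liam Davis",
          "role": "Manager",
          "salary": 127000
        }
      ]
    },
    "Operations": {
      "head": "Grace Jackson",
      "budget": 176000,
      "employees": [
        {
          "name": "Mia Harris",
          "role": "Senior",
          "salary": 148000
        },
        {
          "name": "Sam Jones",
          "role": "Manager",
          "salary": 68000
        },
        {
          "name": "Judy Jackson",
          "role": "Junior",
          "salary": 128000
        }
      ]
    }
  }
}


Path: departments.Marketing.employees[1].name

Navigate:
  -> departments
  -> Marketing
  -> employees[1].name = 'Liam Davis'

Liam Davis


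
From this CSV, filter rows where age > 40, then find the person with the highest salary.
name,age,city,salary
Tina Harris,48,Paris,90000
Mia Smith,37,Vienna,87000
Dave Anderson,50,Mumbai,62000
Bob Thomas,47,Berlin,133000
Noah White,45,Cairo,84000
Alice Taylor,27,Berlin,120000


Filter: age > 40
Sort by: salary (descending)

Filtered records (4):
  Bob Thomas, age 47, salary $133000
  Tina Harris, age 48, salary $90000
  Noah White, age 45, salary $84000
  Dave Anderson, age 50, salary $62000

Highest salary: Bob Thomas ($133000)

Bob Thomas


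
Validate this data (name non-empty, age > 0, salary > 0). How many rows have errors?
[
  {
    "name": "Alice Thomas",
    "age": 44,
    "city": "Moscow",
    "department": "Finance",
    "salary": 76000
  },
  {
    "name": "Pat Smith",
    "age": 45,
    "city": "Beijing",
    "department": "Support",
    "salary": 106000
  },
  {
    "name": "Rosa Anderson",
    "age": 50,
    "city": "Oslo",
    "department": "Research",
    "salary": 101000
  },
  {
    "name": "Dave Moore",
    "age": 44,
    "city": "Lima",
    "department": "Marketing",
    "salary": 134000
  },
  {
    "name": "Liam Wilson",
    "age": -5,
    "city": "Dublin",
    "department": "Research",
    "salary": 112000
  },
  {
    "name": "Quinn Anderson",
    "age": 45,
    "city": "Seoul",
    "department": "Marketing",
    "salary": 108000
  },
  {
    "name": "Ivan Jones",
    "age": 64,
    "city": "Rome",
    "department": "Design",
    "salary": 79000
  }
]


Validating 7 records:
Rules: name non-empty, age > 0, salary > 0

  Row 1 (Alice Thomas): OK
  Row 2 (Pat Smith): OK
  Row 3 (Rosa Anderson): OK
  Row 4 (Dave Moore): OK
  Row 5 (Liam Wilson): negative age: -5
  Row 6 (Quinn Anderson): OK
  Row 7 (Ivan Jones): OK

Total errors: 1

1 errors


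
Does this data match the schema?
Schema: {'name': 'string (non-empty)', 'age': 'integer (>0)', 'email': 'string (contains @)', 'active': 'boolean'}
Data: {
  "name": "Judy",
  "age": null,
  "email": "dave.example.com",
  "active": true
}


Validating each field against schema:
  name: OK (non-empty string)
  age: FAIL (null is not an integer)
  email: FAIL ("dave.example.com" does not contain @)
  active: OK (boolean)

Result: INVALID (2 errors: age, email)

INVALID (2 errors: age, email)


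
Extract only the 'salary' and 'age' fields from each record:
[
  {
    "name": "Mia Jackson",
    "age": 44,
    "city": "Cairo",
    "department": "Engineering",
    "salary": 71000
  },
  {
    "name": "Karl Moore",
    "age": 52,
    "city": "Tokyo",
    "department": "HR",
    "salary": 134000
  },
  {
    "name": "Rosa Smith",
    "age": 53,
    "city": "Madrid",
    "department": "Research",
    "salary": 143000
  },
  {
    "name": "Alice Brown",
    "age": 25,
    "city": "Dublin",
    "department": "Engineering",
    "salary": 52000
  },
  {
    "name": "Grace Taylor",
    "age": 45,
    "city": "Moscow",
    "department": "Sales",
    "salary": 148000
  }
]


Original: 5 records with fields: name, age, city, department, salary
Keep: ['salary', 'age']
Drop: ['name', 'city', 'department']
Result: 5 records, 2 fields each

[
  {
    "salary": 71000,
    "age": 44
  },
  {
    "salary": 134000,
    "age": 52
  },
  {
    "salary": 143000,
    "age": 53
  },
  {
    "salary": 52000,
    "age": 25
  },
  {
    "salary": 148000,
    "age": 45
  }
]


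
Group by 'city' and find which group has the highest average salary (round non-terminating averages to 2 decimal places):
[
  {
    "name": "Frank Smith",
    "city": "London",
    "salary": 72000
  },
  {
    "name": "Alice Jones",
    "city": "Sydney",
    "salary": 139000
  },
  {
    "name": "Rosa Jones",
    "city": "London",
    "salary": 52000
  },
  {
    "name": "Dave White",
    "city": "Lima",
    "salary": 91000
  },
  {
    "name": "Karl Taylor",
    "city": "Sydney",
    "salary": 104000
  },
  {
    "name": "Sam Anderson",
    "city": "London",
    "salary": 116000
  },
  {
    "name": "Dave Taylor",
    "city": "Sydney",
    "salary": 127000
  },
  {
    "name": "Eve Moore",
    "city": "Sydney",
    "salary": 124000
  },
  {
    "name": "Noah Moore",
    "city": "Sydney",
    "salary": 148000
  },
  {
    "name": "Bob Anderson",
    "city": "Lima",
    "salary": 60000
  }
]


Group by: city

Groups:
  Lima: 2 people, avg salary = 151000/2 = $75500
  London: 3 people, avg salary = 240000/3 = $80000
  Sydney: 5 people, avg salary = 642000/5 = $128400

Highest average salary: Sydney ($128400)

Sydney ($128400)


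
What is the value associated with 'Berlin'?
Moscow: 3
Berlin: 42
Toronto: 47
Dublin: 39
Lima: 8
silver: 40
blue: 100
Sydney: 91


Looking up key 'Berlin'
Value: 42

42


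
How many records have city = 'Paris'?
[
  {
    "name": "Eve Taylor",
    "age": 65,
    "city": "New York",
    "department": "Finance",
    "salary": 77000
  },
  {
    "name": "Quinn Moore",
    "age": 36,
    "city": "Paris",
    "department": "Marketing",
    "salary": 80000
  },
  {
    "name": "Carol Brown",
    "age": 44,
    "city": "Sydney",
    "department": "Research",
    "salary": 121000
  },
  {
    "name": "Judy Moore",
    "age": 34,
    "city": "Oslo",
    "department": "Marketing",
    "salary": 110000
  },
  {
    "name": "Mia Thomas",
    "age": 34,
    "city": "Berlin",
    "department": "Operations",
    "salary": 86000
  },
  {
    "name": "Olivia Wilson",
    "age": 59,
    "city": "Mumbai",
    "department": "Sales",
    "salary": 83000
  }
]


Data: 6 records
Condition: city = 'Paris'

Checking each record:
  Eve Taylor: New York
  Quinn Moore: Paris MATCH
  Carol Brown: Sydney
  Judy Moore: Oslo
  Mia Thomas: Berlin
  Olivia Wilson: Mumbai

Count: 1

1


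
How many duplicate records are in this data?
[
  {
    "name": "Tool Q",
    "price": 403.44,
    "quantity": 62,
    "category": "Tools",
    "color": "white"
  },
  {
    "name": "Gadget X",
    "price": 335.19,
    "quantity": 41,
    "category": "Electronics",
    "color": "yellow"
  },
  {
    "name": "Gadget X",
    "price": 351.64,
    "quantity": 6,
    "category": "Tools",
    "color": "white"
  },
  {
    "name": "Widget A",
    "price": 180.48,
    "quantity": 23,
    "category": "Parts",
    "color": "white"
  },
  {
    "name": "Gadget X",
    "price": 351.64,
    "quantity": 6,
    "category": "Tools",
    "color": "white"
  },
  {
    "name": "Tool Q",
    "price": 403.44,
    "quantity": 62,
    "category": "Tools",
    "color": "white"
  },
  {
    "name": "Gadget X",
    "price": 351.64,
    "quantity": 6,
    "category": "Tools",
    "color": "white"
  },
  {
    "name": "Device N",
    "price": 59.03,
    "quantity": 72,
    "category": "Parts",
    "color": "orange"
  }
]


Checking 8 records for duplicates:

  Row 1: Tool Q ($403.44, qty 62)
  Row 2: Gadget X ($335.19, qty 41)
  Row 3: Gadget X ($351.64, qty 6)
  Row 4: Widget A ($180.48, qty 23)
  Row 5: Gadget X ($351.64, qty 6) <-- DUPLICATE
  Row 6: Tool Q ($403.44, qty 62) <-- DUPLICATE
  Row 7: Gadget X ($351.64, qty 6) <-- DUPLICATE
  Row 8: Device N ($59.03, qty 72)

Duplicates found: 3
Unique records: 5

3 duplicates, 5 unique


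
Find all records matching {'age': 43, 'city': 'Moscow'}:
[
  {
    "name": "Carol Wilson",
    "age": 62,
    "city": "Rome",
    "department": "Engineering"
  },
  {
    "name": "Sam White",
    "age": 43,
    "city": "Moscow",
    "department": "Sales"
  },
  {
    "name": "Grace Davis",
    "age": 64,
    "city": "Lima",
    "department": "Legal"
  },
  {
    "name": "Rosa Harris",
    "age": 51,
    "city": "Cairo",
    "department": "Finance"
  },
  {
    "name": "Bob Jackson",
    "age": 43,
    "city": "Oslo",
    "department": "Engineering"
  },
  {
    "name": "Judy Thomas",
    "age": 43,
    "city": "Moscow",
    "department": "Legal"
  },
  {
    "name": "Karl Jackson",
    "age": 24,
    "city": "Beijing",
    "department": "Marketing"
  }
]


Search criteria: {'age': 43, 'city': 'Moscow'}

Checking 7 records:
  Carol Wilson: {age: 62, city: Rome}
  Sam White: {age: 43, city: Moscow} <-- MATCH
  Grace Davis: {age: 64, city: Lima}
  Rosa Harris: {age: 51, city: Cairo}
  Bob Jackson: {age: 43, city: Oslo}
  Judy Thomas: {age: 43, city: Moscow} <-- MATCH
  Karl Jackson: {age: 24, city: Beijing}

Matches: ["Sam White", "Judy Thomas"]

["Sam White", "Judy Thomas"]
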